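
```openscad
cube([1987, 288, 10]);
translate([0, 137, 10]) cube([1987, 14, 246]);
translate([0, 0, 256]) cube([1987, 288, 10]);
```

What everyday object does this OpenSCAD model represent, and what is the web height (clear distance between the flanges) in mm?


An I-beam. The web height is 246 mm.

Two wide flanges with a thin centred web — an I-beam. Overall 266 mm minus two 10 mm flanges gives a web of 266 − 2·10 = 246 mm.


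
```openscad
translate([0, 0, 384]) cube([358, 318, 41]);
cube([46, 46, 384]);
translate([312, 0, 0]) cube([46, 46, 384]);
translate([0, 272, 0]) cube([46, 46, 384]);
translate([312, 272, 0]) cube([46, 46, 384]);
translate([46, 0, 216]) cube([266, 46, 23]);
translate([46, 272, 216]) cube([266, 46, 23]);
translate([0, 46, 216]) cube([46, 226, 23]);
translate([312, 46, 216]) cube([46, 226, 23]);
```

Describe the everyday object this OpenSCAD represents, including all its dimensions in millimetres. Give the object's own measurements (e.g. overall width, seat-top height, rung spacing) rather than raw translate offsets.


A four-legged stool. The seat is a 358×318×41 mm slab whose top surface is at z = 425 mm; four square legs, each 46×46 mm in cross-section, run from the floor (z = 0) to the underside of the seat, each flush with a corner of the seat. Four stretchers, 46 mm wide and 23 mm tall, connect adjacent legs with their undersides at z = 216 mm, each running between the inner faces of the legs it joins and aligned with the legs' outer faces on the other axis.


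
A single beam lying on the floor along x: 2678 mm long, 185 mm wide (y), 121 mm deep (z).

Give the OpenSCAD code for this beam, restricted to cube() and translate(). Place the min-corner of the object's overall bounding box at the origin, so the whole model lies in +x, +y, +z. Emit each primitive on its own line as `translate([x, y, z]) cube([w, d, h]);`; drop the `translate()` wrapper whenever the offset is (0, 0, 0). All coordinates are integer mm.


cube([2678, 185, 121]);


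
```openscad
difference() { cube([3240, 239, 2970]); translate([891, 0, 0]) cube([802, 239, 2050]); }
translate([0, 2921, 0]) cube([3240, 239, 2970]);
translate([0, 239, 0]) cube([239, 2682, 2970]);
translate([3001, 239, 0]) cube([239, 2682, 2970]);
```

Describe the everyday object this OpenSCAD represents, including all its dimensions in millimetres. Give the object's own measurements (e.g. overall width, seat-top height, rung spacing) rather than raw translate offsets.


A single room: four walls, each 2970 mm tall and 239 mm thick, enclosing an outside footprint 3240×3160 mm (x × y), no floor or roof. The front and back walls (−y and +y sides) run the full x-width; the side walls fit between their inner faces. A door opening 802 mm wide and 2050 mm tall is cut through the front wall from the floor up, its −x edge 891 mm from the wall's −x end.


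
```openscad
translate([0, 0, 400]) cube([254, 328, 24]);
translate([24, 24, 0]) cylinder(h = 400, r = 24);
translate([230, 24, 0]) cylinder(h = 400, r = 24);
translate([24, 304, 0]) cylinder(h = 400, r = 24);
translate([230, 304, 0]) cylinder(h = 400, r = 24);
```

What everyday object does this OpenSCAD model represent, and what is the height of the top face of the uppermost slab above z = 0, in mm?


A stool. The seat height is 424 mm.

A 254×328×24 slab at z = 400 on four corner cylinders — a stool. The seat top is 400 + 24 = 424 mm.


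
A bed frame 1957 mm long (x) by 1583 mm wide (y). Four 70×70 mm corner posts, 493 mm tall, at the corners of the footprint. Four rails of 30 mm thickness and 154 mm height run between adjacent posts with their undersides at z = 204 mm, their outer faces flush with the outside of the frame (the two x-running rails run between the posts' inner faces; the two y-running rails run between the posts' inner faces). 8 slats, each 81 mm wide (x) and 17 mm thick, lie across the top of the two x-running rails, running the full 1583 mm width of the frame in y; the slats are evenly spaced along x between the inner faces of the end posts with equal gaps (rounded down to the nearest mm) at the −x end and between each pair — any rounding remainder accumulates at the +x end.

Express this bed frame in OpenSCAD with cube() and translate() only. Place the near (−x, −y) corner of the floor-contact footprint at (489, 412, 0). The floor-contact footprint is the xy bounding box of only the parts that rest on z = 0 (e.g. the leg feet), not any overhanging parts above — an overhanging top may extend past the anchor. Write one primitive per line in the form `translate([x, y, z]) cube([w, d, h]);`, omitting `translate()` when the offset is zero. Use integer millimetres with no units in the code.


translate([489, 412, 0]) cube([70, 70, 493]);
translate([489, 1925, 0]) cube([70, 70, 493]);
translate([2376, 412, 0]) cube([70, 70, 493]);
translate([2376, 1925, 0]) cube([70, 70, 493]);
translate([559, 412, 204]) cube([1817, 30, 154]);
translate([559, 1965, 204]) cube([1817, 30, 154]);
translate([489, 482, 204]) cube([30, 1443, 154]);
translate([2416, 482, 204]) cube([30, 1443, 154]);
translate([688, 412, 358]) cube([81, 1583, 17]);
translate([898, 412, 358]) cube([81, 1583, 17]);
translate([1108, 412, 358]) cube([81, 1583, 17]);
translate([1318, 412, 358]) cube([81, 1583, 17]);
translate([1528, 412, 358]) cube([81, 1583, 17]);
translate([1738, 412, 358]) cube([81, 1583, 17]);
translate([1948, 412, 358]) cube([81, 1583, 17]);
translate([2158, 412, 358]) cube([81, 1583, 17]);


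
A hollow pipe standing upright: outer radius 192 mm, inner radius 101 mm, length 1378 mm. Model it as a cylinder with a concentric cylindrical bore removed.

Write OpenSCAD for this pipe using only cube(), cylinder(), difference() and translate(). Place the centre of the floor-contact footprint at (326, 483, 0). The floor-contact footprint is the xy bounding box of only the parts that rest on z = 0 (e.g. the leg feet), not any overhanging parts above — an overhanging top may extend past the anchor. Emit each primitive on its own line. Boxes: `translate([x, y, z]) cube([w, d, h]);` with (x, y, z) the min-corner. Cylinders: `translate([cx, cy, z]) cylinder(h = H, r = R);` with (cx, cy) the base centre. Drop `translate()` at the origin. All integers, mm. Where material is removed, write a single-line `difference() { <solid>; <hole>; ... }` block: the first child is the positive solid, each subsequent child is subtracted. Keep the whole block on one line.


difference() { translate([326, 483, 0]) cylinder(h = 1378, r = 192); translate([326, 483, 0]) cylinder(h = 1378, r = 101); }


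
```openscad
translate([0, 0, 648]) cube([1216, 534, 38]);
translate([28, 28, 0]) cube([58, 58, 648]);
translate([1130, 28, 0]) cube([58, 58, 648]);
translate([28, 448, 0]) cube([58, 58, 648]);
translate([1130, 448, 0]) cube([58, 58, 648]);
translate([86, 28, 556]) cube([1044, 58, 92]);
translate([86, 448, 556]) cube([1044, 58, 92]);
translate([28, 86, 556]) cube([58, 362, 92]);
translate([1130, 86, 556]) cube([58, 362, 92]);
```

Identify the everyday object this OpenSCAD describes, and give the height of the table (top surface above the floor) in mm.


A table. The table height is 686 mm.

A 1216×534×38 slab sits at z = 648 on four 58 mm square posts — a table. The top surface is at 648 + 38 = 686 mm.


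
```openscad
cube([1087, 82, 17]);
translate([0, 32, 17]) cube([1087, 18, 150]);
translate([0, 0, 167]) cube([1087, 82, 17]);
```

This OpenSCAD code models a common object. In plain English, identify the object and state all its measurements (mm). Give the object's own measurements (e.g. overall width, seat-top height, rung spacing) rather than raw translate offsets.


An I-beam lying along x, 1087 mm long. Overall section height 184 mm. Two flanges 82 mm wide (y) and 17 mm thick, one on the floor and one at the top; a web 18 mm thick runs between them, centred on the flange width.


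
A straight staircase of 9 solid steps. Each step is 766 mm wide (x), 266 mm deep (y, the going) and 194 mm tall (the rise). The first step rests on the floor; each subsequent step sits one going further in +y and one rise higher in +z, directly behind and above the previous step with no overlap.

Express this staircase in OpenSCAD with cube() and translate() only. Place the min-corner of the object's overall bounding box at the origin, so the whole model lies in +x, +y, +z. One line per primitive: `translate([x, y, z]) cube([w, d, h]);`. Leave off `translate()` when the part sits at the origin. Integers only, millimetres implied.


cube([766, 266, 194]);
translate([0, 266, 194]) cube([766, 266, 194]);
translate([0, 532, 388]) cube([766, 266, 194]);
translate([0, 798, 582]) cube([766, 266, 194]);
translate([0, 1064, 776]) cube([766, 266, 194]);
translate([0, 1330, 970]) cube([766, 266, 194]);
translate([0, 1596, 1164]) cube([766, 266, 194]);
translate([0, 1862, 1358]) cube([766, 266, 194]);
translate([0, 2128, 1552]) cube([766, 266, 194]);


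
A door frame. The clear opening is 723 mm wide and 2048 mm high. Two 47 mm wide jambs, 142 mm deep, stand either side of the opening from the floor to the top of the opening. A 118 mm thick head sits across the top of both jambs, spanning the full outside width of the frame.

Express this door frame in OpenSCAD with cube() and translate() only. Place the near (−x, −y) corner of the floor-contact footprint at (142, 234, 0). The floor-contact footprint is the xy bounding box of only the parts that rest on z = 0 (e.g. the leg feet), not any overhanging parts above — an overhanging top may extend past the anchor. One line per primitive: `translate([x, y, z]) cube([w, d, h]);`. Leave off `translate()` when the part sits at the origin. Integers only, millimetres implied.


translate([142, 234, 0]) cube([47, 142, 2048]);
translate([912, 234, 0]) cube([47, 142, 2048]);
translate([142, 234, 2048]) cube([817, 142, 118]);


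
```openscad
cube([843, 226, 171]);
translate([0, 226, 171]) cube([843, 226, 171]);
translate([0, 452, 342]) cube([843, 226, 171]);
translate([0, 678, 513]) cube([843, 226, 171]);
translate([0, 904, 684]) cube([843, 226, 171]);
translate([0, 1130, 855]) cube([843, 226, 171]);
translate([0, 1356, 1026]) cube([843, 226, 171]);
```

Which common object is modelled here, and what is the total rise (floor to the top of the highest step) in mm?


A staircase. The total rise is 1197 mm.

7 identical blocks, each offset up and back from the previous — a staircase. Each step is 171 mm tall and there are 7 of them, so the total rise is 7 × 171 = 1197 mm.


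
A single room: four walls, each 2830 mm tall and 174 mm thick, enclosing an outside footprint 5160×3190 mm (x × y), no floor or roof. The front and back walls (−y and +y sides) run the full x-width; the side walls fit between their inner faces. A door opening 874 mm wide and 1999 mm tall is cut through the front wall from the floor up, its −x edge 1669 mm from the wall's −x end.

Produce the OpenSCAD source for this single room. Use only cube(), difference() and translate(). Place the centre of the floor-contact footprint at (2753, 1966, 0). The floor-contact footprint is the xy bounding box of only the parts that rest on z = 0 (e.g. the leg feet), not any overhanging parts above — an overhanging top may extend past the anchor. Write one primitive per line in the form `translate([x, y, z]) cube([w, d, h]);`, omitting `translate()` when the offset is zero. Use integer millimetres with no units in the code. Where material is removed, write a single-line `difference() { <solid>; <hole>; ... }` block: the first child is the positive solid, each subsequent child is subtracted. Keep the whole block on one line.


difference() { translate([173, 371, 0]) cube([5160, 174, 2830]); translate([1842, 371, 0]) cube([874, 174, 1999]); }
translate([173, 3387, 0]) cube([5160, 174, 2830]);
translate([173, 545, 0]) cube([174, 2842, 2830]);
translate([5159, 545, 0]) cube([174, 2842, 2830]);


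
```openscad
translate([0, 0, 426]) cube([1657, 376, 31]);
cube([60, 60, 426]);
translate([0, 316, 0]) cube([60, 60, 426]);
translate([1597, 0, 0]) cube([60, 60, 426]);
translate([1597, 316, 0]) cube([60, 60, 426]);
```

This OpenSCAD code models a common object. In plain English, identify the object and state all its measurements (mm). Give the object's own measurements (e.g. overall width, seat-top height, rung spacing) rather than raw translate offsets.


A bench: a 1657×376 mm seat slab, 31 mm thick, top at z = 457 mm, on four 60×60 mm square legs flush with the seat corners and standing on z = 0.


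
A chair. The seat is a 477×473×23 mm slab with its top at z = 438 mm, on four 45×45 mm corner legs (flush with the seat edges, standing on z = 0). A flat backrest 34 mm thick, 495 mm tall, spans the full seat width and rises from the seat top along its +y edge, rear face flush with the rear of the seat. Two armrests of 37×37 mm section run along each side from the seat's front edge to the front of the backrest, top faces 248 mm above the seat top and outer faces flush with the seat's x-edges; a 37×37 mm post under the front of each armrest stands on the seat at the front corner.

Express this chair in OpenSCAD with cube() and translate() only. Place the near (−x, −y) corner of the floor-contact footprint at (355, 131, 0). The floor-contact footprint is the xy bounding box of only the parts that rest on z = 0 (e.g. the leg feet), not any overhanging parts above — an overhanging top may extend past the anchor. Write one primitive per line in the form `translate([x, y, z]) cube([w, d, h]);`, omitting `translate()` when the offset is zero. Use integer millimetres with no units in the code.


translate([355, 131, 415]) cube([477, 473, 23]);
translate([355, 131, 0]) cube([45, 45, 415]);
translate([787, 131, 0]) cube([45, 45, 415]);
translate([355, 559, 0]) cube([45, 45, 415]);
translate([787, 559, 0]) cube([45, 45, 415]);
translate([355, 570, 438]) cube([477, 34, 495]);
translate([355, 131, 649]) cube([37, 439, 37]);
translate([795, 131, 649]) cube([37, 439, 37]);
translate([355, 131, 438]) cube([37, 37, 211]);
translate([795, 131, 438]) cube([37, 37, 211]);


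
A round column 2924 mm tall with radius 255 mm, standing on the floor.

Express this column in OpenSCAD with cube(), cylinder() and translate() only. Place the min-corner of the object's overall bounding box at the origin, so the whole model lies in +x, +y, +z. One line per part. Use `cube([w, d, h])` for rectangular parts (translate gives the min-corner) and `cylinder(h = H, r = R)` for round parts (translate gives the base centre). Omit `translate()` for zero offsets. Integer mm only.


translate([255, 255, 0]) cylinder(h = 2924, r = 255);


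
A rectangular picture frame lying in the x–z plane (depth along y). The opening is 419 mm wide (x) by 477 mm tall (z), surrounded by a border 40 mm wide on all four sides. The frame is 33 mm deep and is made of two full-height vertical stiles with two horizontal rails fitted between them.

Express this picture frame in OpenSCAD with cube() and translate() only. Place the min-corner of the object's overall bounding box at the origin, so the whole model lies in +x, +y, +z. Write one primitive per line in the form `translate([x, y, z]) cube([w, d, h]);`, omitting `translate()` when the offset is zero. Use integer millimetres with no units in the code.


cube([40, 33, 557]);
translate([459, 0, 0]) cube([40, 33, 557]);
translate([40, 0, 0]) cube([419, 33, 40]);
translate([40, 0, 517]) cube([419, 33, 40]);


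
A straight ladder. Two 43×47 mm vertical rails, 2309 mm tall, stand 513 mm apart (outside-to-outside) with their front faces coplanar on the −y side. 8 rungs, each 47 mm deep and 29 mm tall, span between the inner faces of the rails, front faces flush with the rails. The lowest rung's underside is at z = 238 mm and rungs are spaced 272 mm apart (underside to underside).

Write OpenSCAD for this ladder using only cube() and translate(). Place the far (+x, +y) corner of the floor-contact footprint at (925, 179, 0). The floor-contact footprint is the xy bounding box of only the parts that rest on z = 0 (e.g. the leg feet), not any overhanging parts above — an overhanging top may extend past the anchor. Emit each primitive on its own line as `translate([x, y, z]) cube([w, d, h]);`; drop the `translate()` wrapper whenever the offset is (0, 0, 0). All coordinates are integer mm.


translate([412, 132, 0]) cube([43, 47, 2309]);
translate([882, 132, 0]) cube([43, 47, 2309]);
translate([455, 132, 238]) cube([427, 47, 29]);
translate([455, 132, 510]) cube([427, 47, 29]);
translate([455, 132, 782]) cube([427, 47, 29]);
translate([455, 132, 1054]) cube([427, 47, 29]);
translate([455, 132, 1326]) cube([427, 47, 29]);
translate([455, 132, 1598]) cube([427, 47, 29]);
translate([455, 132, 1870]) cube([427, 47, 29]);
translate([455, 132, 2142]) cube([427, 47, 29]);


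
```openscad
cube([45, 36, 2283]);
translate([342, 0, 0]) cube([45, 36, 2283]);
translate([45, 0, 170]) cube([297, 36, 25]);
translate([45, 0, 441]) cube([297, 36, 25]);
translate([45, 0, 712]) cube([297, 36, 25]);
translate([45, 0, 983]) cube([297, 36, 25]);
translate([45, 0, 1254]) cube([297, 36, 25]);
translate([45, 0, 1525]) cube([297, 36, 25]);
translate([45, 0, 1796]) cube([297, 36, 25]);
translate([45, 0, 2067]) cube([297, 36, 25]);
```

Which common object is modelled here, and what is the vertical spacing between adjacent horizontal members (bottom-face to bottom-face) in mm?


A ladder. The rung spacing is 271 mm.

Two tall 45×36 posts with 8 short bars between them — a ladder. Adjacent rungs sit at z = 170 and z = 441, so the spacing is 441 − 170 = 271 mm.


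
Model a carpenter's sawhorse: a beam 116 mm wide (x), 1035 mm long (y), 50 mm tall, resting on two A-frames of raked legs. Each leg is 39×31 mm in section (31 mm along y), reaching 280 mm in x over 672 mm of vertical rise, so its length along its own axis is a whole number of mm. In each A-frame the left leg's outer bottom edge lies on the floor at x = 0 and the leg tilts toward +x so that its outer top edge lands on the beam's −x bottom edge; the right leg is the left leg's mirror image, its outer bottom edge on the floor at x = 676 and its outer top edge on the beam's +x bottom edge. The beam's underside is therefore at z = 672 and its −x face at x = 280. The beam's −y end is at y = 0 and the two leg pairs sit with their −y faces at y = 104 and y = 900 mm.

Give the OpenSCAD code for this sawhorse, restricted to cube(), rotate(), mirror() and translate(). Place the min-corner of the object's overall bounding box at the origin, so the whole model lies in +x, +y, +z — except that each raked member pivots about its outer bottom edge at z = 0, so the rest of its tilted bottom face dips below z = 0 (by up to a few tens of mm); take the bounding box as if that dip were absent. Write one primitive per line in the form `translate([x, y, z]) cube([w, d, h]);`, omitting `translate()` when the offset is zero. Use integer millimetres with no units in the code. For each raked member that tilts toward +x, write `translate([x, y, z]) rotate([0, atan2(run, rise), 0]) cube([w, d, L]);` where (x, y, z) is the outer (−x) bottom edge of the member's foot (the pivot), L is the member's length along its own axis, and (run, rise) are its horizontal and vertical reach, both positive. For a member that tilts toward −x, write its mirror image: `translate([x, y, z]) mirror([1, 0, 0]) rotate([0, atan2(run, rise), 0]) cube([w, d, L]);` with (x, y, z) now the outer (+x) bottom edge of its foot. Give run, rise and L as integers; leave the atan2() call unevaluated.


// leg length = √(280² + 672²) = 728
// right-leg outer foot x = 2·280 + 116 = 676
// beam min-corner = (280, 0, 672)
translate([280, 0, 672]) cube([116, 1035, 50]);
translate([0, 104, 0]) rotate([0, atan2(280, 672), 0]) cube([39, 31, 728]);
translate([676, 104, 0]) mirror([1, 0, 0]) rotate([0, atan2(280, 672), 0]) cube([39, 31, 728]);
translate([0, 900, 0]) rotate([0, atan2(280, 672), 0]) cube([39, 31, 728]);
translate([676, 900, 0]) mirror([1, 0, 0]) rotate([0, atan2(280, 672), 0]) cube([39, 31, 728]);


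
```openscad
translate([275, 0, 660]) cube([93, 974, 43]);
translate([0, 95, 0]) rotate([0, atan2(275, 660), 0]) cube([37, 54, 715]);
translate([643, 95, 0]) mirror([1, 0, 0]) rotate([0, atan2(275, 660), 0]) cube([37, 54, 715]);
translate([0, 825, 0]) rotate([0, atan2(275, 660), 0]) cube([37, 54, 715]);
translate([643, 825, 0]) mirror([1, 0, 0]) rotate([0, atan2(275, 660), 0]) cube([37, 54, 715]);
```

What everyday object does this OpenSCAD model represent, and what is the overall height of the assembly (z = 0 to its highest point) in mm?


A sawhorse. The overall height is 703 mm.

A beam across two mirrored pairs of raked legs — a sawhorse. The beam's underside is at z = 660 (matching the legs' vertical rise in atan2(275, 660)) and the beam is 43 mm tall, so its top is at 660 + 43 = 703 mm. The raked legs top out at the beam's underside, so that is the highest point.


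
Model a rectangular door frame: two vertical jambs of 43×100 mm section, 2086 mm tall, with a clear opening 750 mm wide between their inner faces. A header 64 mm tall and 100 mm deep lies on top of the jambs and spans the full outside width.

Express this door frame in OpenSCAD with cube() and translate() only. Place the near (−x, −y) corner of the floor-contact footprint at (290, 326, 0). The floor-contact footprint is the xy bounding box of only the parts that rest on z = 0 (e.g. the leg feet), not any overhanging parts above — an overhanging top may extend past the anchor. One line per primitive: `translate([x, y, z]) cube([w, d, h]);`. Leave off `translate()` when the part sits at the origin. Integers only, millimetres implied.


translate([290, 326, 0]) cube([43, 100, 2086]);
translate([1083, 326, 0]) cube([43, 100, 2086]);
translate([290, 326, 2086]) cube([836, 100, 64]);


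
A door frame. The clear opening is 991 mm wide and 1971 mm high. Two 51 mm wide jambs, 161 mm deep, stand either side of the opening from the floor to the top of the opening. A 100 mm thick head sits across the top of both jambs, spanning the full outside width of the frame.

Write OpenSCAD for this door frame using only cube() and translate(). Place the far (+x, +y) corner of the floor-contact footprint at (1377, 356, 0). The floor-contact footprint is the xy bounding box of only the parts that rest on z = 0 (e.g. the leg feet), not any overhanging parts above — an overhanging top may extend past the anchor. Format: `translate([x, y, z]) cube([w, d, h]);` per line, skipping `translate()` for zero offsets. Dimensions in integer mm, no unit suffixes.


translate([284, 195, 0]) cube([51, 161, 1971]);
translate([1326, 195, 0]) cube([51, 161, 1971]);
translate([284, 195, 1971]) cube([1093, 161, 100]);


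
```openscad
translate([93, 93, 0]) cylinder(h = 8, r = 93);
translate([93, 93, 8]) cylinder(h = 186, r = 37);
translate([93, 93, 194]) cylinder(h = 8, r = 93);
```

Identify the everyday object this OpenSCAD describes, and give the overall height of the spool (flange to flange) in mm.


A spool. The overall height is 202 mm.

Three coaxial cylinders, large–small–large — a spool. Two 8 mm flanges and a 186 mm core give 8 + 186 + 8 = 202 mm.


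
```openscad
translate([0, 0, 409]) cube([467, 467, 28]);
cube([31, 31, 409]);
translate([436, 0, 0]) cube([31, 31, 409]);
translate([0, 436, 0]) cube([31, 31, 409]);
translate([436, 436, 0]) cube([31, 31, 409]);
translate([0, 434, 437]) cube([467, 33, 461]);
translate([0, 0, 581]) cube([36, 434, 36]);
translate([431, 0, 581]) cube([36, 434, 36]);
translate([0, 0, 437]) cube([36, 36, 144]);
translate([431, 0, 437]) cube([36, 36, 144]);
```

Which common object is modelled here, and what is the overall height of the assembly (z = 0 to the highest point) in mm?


A chair. The overall height is 898 mm.

A slab on four corner posts with a tall panel at the back — a chair. The seat slab sits at z = 409 with thickness 28, and the 461 mm backrest starts at the seat top, so the overall height is 409 + 28 + 461 = 898 mm.


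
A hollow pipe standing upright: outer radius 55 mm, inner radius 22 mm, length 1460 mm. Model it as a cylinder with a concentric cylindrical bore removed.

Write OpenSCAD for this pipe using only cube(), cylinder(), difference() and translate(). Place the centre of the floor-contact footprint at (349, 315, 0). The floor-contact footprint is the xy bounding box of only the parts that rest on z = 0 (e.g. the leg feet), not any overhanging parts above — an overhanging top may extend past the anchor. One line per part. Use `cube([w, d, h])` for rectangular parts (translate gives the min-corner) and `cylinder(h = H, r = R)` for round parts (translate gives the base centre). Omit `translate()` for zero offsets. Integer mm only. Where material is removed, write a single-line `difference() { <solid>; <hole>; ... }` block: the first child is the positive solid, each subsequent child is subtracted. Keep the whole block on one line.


difference() { translate([349, 315, 0]) cylinder(h = 1460, r = 55); translate([349, 315, 0]) cylinder(h = 1460, r = 22); }


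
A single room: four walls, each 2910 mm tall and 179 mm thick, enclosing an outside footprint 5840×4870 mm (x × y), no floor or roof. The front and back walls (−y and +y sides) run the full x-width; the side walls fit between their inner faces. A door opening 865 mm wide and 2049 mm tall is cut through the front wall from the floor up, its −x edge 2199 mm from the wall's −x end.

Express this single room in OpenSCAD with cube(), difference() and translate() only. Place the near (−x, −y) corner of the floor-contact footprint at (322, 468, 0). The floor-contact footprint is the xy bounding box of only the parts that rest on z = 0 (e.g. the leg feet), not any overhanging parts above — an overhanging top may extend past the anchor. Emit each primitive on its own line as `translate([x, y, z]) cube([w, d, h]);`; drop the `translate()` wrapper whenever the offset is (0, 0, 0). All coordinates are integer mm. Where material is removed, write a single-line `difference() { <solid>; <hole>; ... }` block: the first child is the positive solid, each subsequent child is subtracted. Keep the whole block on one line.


difference() { translate([322, 468, 0]) cube([5840, 179, 2910]); translate([2521, 468, 0]) cube([865, 179, 2049]); }
translate([322, 5159, 0]) cube([5840, 179, 2910]);
translate([322, 647, 0]) cube([179, 4512, 2910]);
translate([5983, 647, 0]) cube([179, 4512, 2910]);


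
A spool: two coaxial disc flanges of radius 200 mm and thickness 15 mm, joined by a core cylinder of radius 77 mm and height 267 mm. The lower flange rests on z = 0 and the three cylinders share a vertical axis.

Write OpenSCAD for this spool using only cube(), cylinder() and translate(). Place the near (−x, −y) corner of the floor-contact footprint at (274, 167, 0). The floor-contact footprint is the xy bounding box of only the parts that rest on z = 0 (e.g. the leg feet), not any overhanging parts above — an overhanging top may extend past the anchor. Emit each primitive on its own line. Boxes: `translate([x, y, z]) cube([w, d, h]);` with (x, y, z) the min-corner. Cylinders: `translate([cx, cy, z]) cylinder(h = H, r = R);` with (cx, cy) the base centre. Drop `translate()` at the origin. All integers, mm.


translate([474, 367, 0]) cylinder(h = 15, r = 200);
translate([474, 367, 15]) cylinder(h = 267, r = 77);
translate([474, 367, 282]) cylinder(h = 15, r = 200);


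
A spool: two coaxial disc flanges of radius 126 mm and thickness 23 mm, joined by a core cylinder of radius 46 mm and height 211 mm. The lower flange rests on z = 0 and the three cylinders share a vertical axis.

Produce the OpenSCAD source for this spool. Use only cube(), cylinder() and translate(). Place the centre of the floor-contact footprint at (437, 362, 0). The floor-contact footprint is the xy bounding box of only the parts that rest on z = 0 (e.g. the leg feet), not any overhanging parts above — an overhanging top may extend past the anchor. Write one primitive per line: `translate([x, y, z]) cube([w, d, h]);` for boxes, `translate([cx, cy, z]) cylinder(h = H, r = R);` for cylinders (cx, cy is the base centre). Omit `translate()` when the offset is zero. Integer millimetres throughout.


translate([437, 362, 0]) cylinder(h = 23, r = 126);
translate([437, 362, 23]) cylinder(h = 211, r = 46);
translate([437, 362, 234]) cylinder(h = 23, r = 126);


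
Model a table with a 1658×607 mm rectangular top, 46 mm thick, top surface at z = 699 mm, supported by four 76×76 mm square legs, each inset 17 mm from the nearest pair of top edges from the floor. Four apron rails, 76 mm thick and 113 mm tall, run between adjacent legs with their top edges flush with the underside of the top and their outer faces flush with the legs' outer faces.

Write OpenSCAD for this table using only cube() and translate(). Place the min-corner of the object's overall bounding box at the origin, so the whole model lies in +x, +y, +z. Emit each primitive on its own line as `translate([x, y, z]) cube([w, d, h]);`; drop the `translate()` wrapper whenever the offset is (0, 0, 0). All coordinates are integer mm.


// leg_h = 699 - 46 = 653
// apron z = 653 - 113 = 540
translate([0, 0, 653]) cube([1658, 607, 46]);
translate([17, 17, 0]) cube([76, 76, 653]);
translate([1565, 17, 0]) cube([76, 76, 653]);
translate([17, 514, 0]) cube([76, 76, 653]);
translate([1565, 514, 0]) cube([76, 76, 653]);
translate([93, 17, 540]) cube([1472, 76, 113]);
translate([93, 514, 540]) cube([1472, 76, 113]);
translate([17, 93, 540]) cube([76, 421, 113]);
translate([1565, 93, 540]) cube([76, 421, 113]);


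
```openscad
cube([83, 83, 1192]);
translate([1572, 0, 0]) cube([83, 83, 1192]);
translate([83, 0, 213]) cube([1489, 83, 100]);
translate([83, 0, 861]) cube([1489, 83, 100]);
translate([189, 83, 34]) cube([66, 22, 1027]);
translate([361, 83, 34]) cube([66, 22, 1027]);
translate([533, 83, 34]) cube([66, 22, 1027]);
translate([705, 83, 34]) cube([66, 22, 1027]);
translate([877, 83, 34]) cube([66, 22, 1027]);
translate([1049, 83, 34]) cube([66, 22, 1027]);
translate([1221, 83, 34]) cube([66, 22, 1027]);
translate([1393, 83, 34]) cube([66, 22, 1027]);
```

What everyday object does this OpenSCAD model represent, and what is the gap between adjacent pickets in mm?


A fence section. The picket gap is 106 mm.

Two posts, two rails, 8 pickets — a fence section. Span 1489 mm holds 8 pickets of 66 mm with 9 equal gaps: ⌊(1489 − 8·66) / 9⌋ = 106 mm.


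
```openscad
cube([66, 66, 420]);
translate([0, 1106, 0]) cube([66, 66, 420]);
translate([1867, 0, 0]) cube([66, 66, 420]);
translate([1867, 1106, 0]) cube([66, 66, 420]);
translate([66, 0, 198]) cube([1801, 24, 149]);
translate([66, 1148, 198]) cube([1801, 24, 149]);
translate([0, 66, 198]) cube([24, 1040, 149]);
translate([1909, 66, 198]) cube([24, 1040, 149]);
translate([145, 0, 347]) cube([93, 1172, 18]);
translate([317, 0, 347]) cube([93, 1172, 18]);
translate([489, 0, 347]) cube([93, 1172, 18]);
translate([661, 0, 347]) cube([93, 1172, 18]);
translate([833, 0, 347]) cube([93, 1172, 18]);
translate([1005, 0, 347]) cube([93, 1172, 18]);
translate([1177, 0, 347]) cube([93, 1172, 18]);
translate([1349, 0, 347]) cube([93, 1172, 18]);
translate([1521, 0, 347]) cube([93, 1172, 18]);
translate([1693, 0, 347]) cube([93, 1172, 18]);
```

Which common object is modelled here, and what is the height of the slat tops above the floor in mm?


A bed frame. The slat-top height is 365 mm.

Four posts, four rails, and a row of slats — a bed frame. Slats sit on the rails at z = 198 + 149 = 347; with slat thickness 18, the top is 365 mm.


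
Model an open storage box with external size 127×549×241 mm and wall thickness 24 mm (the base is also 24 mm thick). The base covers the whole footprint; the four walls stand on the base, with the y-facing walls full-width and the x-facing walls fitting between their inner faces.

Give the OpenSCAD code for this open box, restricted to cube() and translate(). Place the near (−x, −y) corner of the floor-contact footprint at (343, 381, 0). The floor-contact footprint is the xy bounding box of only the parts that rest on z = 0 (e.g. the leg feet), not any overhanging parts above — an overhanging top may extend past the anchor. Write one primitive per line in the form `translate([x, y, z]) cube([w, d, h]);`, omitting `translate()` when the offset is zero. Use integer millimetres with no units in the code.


translate([343, 381, 0]) cube([127, 549, 24]);
translate([343, 381, 24]) cube([127, 24, 217]);
translate([343, 906, 24]) cube([127, 24, 217]);
translate([343, 405, 24]) cube([24, 501, 217]);
translate([446, 405, 24]) cube([24, 501, 217]);


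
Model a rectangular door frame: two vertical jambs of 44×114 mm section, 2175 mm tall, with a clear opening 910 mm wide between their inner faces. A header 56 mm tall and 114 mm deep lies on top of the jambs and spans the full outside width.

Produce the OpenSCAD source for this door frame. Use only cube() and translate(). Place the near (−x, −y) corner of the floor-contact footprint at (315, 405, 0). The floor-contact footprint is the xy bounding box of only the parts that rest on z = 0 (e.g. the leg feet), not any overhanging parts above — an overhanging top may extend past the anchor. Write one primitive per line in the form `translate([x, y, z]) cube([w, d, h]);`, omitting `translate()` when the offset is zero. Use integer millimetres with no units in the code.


translate([315, 405, 0]) cube([44, 114, 2175]);
translate([1269, 405, 0]) cube([44, 114, 2175]);
translate([315, 405, 2175]) cube([998, 114, 56]);


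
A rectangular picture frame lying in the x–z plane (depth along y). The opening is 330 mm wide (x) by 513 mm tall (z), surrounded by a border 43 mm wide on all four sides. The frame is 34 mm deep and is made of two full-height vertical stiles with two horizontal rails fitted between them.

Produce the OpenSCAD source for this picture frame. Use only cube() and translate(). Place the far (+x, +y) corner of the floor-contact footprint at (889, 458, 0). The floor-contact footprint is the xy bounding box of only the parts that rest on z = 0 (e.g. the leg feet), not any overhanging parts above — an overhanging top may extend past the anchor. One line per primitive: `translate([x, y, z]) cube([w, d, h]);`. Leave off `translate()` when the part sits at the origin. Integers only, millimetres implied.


translate([473, 424, 0]) cube([43, 34, 599]);
translate([846, 424, 0]) cube([43, 34, 599]);
translate([516, 424, 0]) cube([330, 34, 43]);
translate([516, 424, 556]) cube([330, 34, 43]);


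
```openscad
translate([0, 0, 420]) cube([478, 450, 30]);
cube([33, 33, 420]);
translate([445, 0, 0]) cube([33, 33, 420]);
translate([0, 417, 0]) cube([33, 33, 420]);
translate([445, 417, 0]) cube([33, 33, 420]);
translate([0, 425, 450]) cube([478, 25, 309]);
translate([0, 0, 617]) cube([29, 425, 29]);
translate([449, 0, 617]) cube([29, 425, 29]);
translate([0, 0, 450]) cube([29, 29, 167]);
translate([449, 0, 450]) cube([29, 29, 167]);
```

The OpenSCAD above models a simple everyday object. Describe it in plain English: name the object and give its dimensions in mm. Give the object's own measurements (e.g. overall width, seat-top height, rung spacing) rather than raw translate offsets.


A chair. The seat is a 478×450×30 mm slab with its top at z = 450 mm, on four 33×33 mm corner legs (flush with the seat edges, standing on z = 0). A flat backrest 25 mm thick, 309 mm tall, spans the full seat width and rises from the seat top along its +y edge, rear face flush with the rear of the seat. Two armrests of 29×29 mm section run along each side from the seat's front edge to the front of the backrest, top faces 196 mm above the seat top and outer faces flush with the seat's x-edges; a 29×29 mm post under the front of each armrest stands on the seat at the front corner.


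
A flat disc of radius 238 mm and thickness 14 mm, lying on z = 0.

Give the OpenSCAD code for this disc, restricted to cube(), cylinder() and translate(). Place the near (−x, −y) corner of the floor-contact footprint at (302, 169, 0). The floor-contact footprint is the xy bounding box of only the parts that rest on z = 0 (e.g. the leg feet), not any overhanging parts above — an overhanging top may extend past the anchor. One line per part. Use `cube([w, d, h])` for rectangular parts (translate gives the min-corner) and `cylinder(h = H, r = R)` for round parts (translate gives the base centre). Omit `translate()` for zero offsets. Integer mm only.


translate([540, 407, 0]) cylinder(h = 14, r = 238);


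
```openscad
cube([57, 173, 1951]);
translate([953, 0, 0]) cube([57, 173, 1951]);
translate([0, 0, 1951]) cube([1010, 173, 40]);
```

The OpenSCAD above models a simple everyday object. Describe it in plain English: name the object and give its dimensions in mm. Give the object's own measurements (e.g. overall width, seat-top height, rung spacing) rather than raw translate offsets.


A door frame. The clear opening is 896 mm wide and 1951 mm high. Two 57 mm wide jambs, 173 mm deep, stand either side of the opening from the floor to the top of the opening. A 40 mm thick head sits across the top of both jambs, spanning the full outside width of the frame.


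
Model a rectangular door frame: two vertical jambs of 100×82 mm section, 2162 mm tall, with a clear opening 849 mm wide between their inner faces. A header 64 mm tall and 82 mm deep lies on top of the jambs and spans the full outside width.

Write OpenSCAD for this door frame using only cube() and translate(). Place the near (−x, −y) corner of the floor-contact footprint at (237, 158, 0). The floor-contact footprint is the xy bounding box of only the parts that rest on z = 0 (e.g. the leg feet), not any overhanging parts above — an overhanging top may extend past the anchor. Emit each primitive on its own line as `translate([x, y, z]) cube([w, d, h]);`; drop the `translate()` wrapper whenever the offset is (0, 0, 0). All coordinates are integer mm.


translate([237, 158, 0]) cube([100, 82, 2162]);
translate([1186, 158, 0]) cube([100, 82, 2162]);
translate([237, 158, 2162]) cube([1049, 82, 64]);


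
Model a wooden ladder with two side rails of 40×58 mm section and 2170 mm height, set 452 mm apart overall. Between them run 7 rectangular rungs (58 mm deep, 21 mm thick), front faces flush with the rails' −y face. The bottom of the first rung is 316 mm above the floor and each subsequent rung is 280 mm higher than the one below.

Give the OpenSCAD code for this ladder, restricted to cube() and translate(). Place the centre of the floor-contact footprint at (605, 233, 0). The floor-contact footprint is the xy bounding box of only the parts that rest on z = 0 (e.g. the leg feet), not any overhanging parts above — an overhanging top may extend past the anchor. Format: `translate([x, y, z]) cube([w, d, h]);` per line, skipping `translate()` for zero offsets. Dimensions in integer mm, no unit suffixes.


translate([379, 204, 0]) cube([40, 58, 2170]);
translate([791, 204, 0]) cube([40, 58, 2170]);
translate([419, 204, 316]) cube([372, 58, 21]);
translate([419, 204, 596]) cube([372, 58, 21]);
translate([419, 204, 876]) cube([372, 58, 21]);
translate([419, 204, 1156]) cube([372, 58, 21]);
translate([419, 204, 1436]) cube([372, 58, 21]);
translate([419, 204, 1716]) cube([372, 58, 21]);
translate([419, 204, 1996]) cube([372, 58, 21]);


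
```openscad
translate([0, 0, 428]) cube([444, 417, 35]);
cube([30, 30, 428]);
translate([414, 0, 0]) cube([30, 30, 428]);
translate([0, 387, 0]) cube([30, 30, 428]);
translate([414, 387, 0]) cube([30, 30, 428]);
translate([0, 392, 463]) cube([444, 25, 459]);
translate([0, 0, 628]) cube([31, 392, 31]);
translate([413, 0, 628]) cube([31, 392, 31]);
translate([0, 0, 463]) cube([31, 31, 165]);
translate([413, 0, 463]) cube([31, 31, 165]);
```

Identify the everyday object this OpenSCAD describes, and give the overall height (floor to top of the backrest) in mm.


A chair. The overall height is 922 mm.

A slab on four corner posts with a tall panel at the back — a chair. The seat slab sits at z = 428 with thickness 35, and the 459 mm backrest starts at the seat top, so the overall height is 428 + 35 + 459 = 922 mm.
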